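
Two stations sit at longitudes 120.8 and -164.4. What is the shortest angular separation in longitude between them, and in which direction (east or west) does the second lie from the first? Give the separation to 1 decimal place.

74.8° east

Raw difference: -164.4 − 120.8 = -285.2°.
Normalise into (−180°, 180°]: -285.2° + 360° = 74.8°.
Positive ⇒ the second point lies to the east; separation 74.8°.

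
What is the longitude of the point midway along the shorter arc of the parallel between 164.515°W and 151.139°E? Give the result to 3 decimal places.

173.312°E

Signed shortest Δλ from -164.515° to +151.139° is -44.346°.
Midpoint longitude = -164.515° + (-44.346°)/2 = -164.515° − 22.173° = -186.688°.
Normalise into (−180°, 180°]: +173.312°.
(The naïve average (-164.515 + +151.139)/2 = -6.688° is on the wrong side of the globe.)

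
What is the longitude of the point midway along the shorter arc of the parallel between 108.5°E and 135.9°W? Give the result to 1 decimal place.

166.3°E

Signed shortest Δλ from +108.5° to -135.9° is +115.6°.
Midpoint longitude = +108.5° + (+115.6°)/2 = +108.5° + 57.8° = +166.3°.
(The naïve average (+108.5 + -135.9)/2 = -13.7° is on the wrong side of the globe.)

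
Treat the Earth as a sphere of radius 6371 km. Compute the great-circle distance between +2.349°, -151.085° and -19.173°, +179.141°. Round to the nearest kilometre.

4039 km

Δλ = 179.141 − -151.085 = 330.226°; wrapped into (−180°, 180°]: -29.774°.
Δφ = -19.173 − 2.349 = -21.522°.
a = sin²(Δφ/2) + cos φ₁ · cos φ₂ · sin²(Δλ/2) = 0.097153.
c = 2·atan2(√a, √(1−a)) = 0.63395 rad → d = 6371·c ≈ 4038.89 km.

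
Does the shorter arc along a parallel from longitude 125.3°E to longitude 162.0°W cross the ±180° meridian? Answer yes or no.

Yes

Naïve |-162.0 − 125.3| = 287.3° > 180°, so the shorter arc goes the other way round — across 180°.
Signed shortest Δλ = ((-162.0 − 125.3 + 180) mod 360) − 180 = 72.7°.
Going east by 72.7° from +125.3° passes through 180° before reaching -162.0°.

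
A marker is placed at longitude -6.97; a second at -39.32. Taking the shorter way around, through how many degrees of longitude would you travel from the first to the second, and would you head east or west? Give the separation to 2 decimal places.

Raw difference: -39.32 − -6.97 = -32.35°.
Normalise into (−180°, 180°]: -32.35° stays -32.35°.
Negative ⇒ the second point lies to the west; separation 32.35°.

32.35° west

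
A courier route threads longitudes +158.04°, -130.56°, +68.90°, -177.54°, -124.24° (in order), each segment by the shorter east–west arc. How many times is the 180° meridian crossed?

3

Leg 1: +158.04° → -130.56°, shortest Δλ = 71.4° (east) — crosses 180°.
Leg 2: -130.56° → +68.90°, shortest Δλ = -160.54° (west) — crosses 180°.
Leg 3: +68.90° → -177.54°, shortest Δλ = 113.56° (east) — crosses 180°.
Leg 4: -177.54° → -124.24°, shortest Δλ = 53.3° (east) — does not cross 180°.
Total crossings: 3.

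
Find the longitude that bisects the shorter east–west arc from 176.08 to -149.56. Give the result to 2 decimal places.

Signed shortest Δλ from +176.08° to -149.56° is +34.36°.
Midpoint longitude = +176.08° + (+34.36°)/2 = +176.08° + 17.18° = +193.26°.
Normalise into (−180°, 180°]: -166.74°.
(The naïve average (+176.08 + -149.56)/2 = 13.26° is on the wrong side of the globe.)

-166.74°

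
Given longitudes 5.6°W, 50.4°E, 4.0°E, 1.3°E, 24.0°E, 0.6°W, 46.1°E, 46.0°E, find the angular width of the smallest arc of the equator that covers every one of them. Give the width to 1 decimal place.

Sort the longitudes: -5.6°, -0.6°, +1.3°, +4.0°, +24.0°, +46.0°, +46.1°, +50.4°.
Eastward gaps between consecutive values (wrapping around): 5.0°, 1.9°, 2.7°, 20.0°, 22.0°, 0.1°, 4.3°, 304.0°.
Largest gap = 304.0° ⇒ minimal covering band is its complement: 360° − 304.0° = 56.0°.
Band runs from -5.6° eastward to +50.4°.

56.0°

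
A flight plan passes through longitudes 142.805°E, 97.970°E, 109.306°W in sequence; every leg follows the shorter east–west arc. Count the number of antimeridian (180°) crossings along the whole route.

Leg 1: +142.805° → +97.970°, shortest Δλ = -44.835° (west) — does not cross 180°.
Leg 2: +97.970° → -109.306°, shortest Δλ = 152.724° (east) — crosses 180°.
Total crossings: 1.

1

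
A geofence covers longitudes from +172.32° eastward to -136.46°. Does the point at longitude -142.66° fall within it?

Yes

Band width going east from +172.32° to -136.46°: ((-136.46 − 172.32) mod 360) = 51.22°.
Offset of -142.66° east of the west edge: ((-142.66 − 172.32) mod 360) = 45.02°.
45.02° ≤ 51.22° ⇒ inside.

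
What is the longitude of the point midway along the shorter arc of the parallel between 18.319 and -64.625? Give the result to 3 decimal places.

-23.153°

Signed shortest Δλ from +18.319° to -64.625° is -82.944°.
Midpoint longitude = +18.319° + (-82.944°)/2 = +18.319° − 41.472° = -23.153°.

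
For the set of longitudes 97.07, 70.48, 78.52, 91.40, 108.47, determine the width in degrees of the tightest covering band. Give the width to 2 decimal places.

Sort the longitudes: +70.48°, +78.52°, +91.40°, +97.07°, +108.47°.
Eastward gaps between consecutive values (wrapping around): 8.04°, 12.88°, 5.67°, 11.40°, 322.01°.
Largest gap = 322.01° ⇒ minimal covering band is its complement: 360° − 322.01° = 37.99°.
Band runs from +70.48° eastward to +108.47°.

37.99°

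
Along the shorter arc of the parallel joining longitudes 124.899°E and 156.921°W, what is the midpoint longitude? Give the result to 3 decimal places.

163.989°E

Signed shortest Δλ from +124.899° to -156.921° is +78.180°.
Midpoint longitude = +124.899° + (+78.180°)/2 = +124.899° + 39.090° = +163.989°.
(The naïve average (+124.899 + -156.921)/2 = -16.011° is on the wrong side of the globe.)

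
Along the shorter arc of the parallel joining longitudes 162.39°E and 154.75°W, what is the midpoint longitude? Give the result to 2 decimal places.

Signed shortest Δλ from +162.39° to -154.75° is +42.86°.
Midpoint longitude = +162.39° + (+42.86°)/2 = +162.39° + 21.43° = +183.82°.
Normalise into (−180°, 180°]: -176.18°.
(The naïve average (+162.39 + -154.75)/2 = 3.82° is on the wrong side of the globe.)

176.18°W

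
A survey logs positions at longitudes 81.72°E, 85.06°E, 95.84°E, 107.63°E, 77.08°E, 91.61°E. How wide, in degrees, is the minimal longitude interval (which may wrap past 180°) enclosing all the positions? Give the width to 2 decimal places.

Sort the longitudes: +77.08°, +81.72°, +85.06°, +91.61°, +95.84°, +107.63°.
Eastward gaps between consecutive values (wrapping around): 4.64°, 3.34°, 6.55°, 4.23°, 11.79°, 329.45°.
Largest gap = 329.45° ⇒ minimal covering band is its complement: 360° − 329.45° = 30.55°.
Band runs from +77.08° eastward to +107.63°.

30.55°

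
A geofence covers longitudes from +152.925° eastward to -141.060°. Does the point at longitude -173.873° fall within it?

Yes

Band width going east from +152.925° to -141.060°: ((-141.060 − 152.925) mod 360) = 66.015°.
Offset of -173.873° east of the west edge: ((-173.873 − 152.925) mod 360) = 33.202°.
33.202° ≤ 66.015° ⇒ inside.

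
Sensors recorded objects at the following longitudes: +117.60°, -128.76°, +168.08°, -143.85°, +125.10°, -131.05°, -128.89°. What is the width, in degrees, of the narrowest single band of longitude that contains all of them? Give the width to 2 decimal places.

113.64°

Sort the longitudes: -143.85°, -131.05°, -128.89°, -128.76°, +117.60°, +125.10°, +168.08°.
Eastward gaps between consecutive values (wrapping around): 12.80°, 2.16°, 0.13°, 246.36°, 7.50°, 42.98°, 48.07°.
Largest gap = 246.36° ⇒ minimal covering band is its complement: 360° − 246.36° = 113.64°.
Band runs from +117.60° eastward to -128.76°, crossing the antimeridian.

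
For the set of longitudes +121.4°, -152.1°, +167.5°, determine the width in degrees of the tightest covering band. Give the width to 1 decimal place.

Sort the longitudes: -152.1°, +121.4°, +167.5°.
Eastward gaps between consecutive values (wrapping around): 273.5°, 46.1°, 40.4°.
Largest gap = 273.5° ⇒ minimal covering band is its complement: 360° − 273.5° = 86.5°.
Band runs from +121.4° eastward to -152.1°, crossing the antimeridian.

86.5°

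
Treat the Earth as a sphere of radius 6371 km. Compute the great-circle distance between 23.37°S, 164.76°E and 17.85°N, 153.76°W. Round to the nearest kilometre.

Δλ = -153.76 − 164.76 = -318.52°; wrapped into (−180°, 180°]: 41.48°.
Δφ = 17.85 − -23.37 = 41.22°.
a = sin²(Δφ/2) + cos φ₁ · cos φ₂ · sin²(Δλ/2) = 0.233484.
c = 2·atan2(√a, √(1−a)) = 1.00862 rad → d = 6371·c ≈ 6425.90 km.

6426 km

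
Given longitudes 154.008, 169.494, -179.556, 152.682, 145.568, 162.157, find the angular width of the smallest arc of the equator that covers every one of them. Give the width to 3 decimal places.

34.876°

Sort the longitudes: -179.556°, +145.568°, +152.682°, +154.008°, +162.157°, +169.494°.
Eastward gaps between consecutive values (wrapping around): 325.124°, 7.114°, 1.326°, 8.149°, 7.337°, 10.950°.
Largest gap = 325.124° ⇒ minimal covering band is its complement: 360° − 325.124° = 34.876°.
Band runs from +145.568° eastward to -179.556°, crossing the antimeridian.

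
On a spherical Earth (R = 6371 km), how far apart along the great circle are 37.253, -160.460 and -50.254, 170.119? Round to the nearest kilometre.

10149 km

Δλ = 170.119 − -160.460 = 330.579°; wrapped into (−180°, 180°]: -29.421°.
Δφ = -50.254 − 37.253 = -87.507°.
a = sin²(Δφ/2) + cos φ₁ · cos φ₂ · sin²(Δλ/2) = 0.511069.
c = 2·atan2(√a, √(1−a)) = 1.59294 rad → d = 6371·c ≈ 10148.59 km.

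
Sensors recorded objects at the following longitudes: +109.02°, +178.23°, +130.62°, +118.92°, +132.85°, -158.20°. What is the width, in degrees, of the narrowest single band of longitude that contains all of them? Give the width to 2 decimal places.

92.78°

Sort the longitudes: -158.20°, +109.02°, +118.92°, +130.62°, +132.85°, +178.23°.
Eastward gaps between consecutive values (wrapping around): 267.22°, 9.90°, 11.70°, 2.23°, 45.38°, 23.57°.
Largest gap = 267.22° ⇒ minimal covering band is its complement: 360° − 267.22° = 92.78°.
Band runs from +109.02° eastward to -158.20°, crossing the antimeridian.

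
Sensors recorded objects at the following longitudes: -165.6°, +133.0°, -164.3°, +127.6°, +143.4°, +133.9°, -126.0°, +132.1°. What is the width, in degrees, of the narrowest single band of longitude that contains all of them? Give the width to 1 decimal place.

106.4°

Sort the longitudes: -165.6°, -164.3°, -126.0°, +127.6°, +132.1°, +133.0°, +133.9°, +143.4°.
Eastward gaps between consecutive values (wrapping around): 1.3°, 38.3°, 253.6°, 4.5°, 0.9°, 0.9°, 9.5°, 51.0°.
Largest gap = 253.6° ⇒ minimal covering band is its complement: 360° − 253.6° = 106.4°.
Band runs from +127.6° eastward to -126.0°, crossing the antimeridian.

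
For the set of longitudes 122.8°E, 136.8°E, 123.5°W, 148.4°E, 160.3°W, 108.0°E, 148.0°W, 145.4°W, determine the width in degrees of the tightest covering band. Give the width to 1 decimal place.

128.5°

Sort the longitudes: -160.3°, -148.0°, -145.4°, -123.5°, +108.0°, +122.8°, +136.8°, +148.4°.
Eastward gaps between consecutive values (wrapping around): 12.3°, 2.6°, 21.9°, 231.5°, 14.8°, 14.0°, 11.6°, 51.3°.
Largest gap = 231.5° ⇒ minimal covering band is its complement: 360° − 231.5° = 128.5°.
Band runs from +108.0° eastward to -123.5°, crossing the antimeridian.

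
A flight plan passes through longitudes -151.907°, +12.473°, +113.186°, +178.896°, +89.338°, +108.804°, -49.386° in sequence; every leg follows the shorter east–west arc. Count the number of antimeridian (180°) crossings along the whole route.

0

Leg 1: -151.907° → +12.473°, shortest Δλ = 164.38° (east) — does not cross 180°.
Leg 2: +12.473° → +113.186°, shortest Δλ = 100.713° (east) — does not cross 180°.
Leg 3: +113.186° → +178.896°, shortest Δλ = 65.71° (east) — does not cross 180°.
Leg 4: +178.896° → +89.338°, shortest Δλ = -89.558° (west) — does not cross 180°.
Leg 5: +89.338° → +108.804°, shortest Δλ = 19.466° (east) — does not cross 180°.
Leg 6: +108.804° → -49.386°, shortest Δλ = -158.19° (west) — does not cross 180°.
Total crossings: 0.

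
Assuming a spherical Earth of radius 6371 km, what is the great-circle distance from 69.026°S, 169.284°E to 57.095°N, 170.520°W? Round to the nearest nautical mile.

Δλ = -170.520 − 169.284 = -339.804°; wrapped into (−180°, 180°]: 20.196°.
Δφ = 57.095 − -69.026 = 126.121°.
a = sin²(Δφ/2) + cos φ₁ · cos φ₂ · sin²(Δλ/2) = 0.800724.
c = 2·atan2(√a, √(1−a)) = 2.21611 rad → d = 6371·c ≈ 14118.83 km ≈ 7623.56 nmi.

7624 nmi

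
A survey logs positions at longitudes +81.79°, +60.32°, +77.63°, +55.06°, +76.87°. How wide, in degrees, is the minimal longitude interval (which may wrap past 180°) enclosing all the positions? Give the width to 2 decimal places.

Sort the longitudes: +55.06°, +60.32°, +76.87°, +77.63°, +81.79°.
Eastward gaps between consecutive values (wrapping around): 5.26°, 16.55°, 0.76°, 4.16°, 333.27°.
Largest gap = 333.27° ⇒ minimal covering band is its complement: 360° − 333.27° = 26.73°.
Band runs from +55.06° eastward to +81.79°.

26.73°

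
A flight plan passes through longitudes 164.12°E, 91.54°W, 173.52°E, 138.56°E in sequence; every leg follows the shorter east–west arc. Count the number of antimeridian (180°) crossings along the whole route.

Leg 1: +164.12° → -91.54°, shortest Δλ = 104.34° (east) — crosses 180°.
Leg 2: -91.54° → +173.52°, shortest Δλ = -94.94° (west) — crosses 180°.
Leg 3: +173.52° → +138.56°, shortest Δλ = -34.96° (west) — does not cross 180°.
Total crossings: 2.

2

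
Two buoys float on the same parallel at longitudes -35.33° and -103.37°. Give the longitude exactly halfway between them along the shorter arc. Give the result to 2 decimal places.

-69.35°

Signed shortest Δλ from -35.33° to -103.37° is -68.04°.
Midpoint longitude = -35.33° + (-68.04°)/2 = -35.33° − 34.02° = -69.35°.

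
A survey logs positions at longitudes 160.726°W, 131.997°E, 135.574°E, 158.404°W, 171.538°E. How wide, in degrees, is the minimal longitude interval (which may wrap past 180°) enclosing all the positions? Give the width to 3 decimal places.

Sort the longitudes: -160.726°, -158.404°, +131.997°, +135.574°, +171.538°.
Eastward gaps between consecutive values (wrapping around): 2.322°, 290.401°, 3.577°, 35.964°, 27.736°.
Largest gap = 290.401° ⇒ minimal covering band is its complement: 360° − 290.401° = 69.599°.
Band runs from +131.997° eastward to -158.404°, crossing the antimeridian.

69.599°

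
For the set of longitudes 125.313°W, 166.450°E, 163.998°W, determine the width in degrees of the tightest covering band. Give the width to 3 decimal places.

68.237°

Sort the longitudes: -163.998°, -125.313°, +166.450°.
Eastward gaps between consecutive values (wrapping around): 38.685°, 291.763°, 29.552°.
Largest gap = 291.763° ⇒ minimal covering band is its complement: 360° − 291.763° = 68.237°.
Band runs from +166.450° eastward to -125.313°, crossing the antimeridian.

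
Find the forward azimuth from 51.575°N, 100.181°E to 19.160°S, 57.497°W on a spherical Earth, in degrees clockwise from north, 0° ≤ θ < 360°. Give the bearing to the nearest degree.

323°

Δλ = -57.497 − 100.181 = -157.678°.
θ = atan2( sin Δλ · cos φ₂ , cos φ₁ · sin φ₂ − sin φ₁ · cos φ₂ · cos Δλ )
  = atan2(-0.35877, 0.48059) = -36.742° → normalised to [0°, 360°): 323.258°.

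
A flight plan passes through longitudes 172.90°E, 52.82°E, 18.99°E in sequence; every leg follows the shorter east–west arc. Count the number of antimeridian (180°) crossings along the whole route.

0

Leg 1: +172.90° → +52.82°, shortest Δλ = -120.08° (west) — does not cross 180°.
Leg 2: +52.82° → +18.99°, shortest Δλ = -33.83° (west) — does not cross 180°.
Total crossings: 0.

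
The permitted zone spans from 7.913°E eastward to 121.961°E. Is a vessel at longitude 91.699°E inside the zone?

Yes

Band width going east from +7.913° to +121.961°: ((121.961 − 7.913) mod 360) = 114.048°.
Offset of +91.699° east of the west edge: ((91.699 − 7.913) mod 360) = 83.786°.
83.786° ≤ 114.048° ⇒ inside.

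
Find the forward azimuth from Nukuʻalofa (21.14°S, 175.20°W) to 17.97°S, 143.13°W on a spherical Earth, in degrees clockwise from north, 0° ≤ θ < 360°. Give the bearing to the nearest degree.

90°

Δλ = -143.13 − -175.20 = 32.07°.
θ = atan2( sin Δλ · cos φ₂ , cos φ₁ · sin φ₂ − sin φ₁ · cos φ₂ · cos Δλ )
  = atan2(0.50505, 0.00295) = 89.666° → normalised to [0°, 360°): 89.666°.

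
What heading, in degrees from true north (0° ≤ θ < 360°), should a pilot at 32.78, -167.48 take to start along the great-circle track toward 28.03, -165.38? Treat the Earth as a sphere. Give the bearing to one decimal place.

Δλ = -165.38 − -167.48 = 2.10°.
θ = atan2( sin Δλ · cos φ₂ , cos φ₁ · sin φ₂ − sin φ₁ · cos φ₂ · cos Δλ )
  = atan2(0.03235, -0.08249) = 158.589° → normalised to [0°, 360°): 158.589°.

158.6°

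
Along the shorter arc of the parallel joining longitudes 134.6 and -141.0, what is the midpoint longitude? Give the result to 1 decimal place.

+176.8°

Signed shortest Δλ from +134.6° to -141.0° is +84.4°.
Midpoint longitude = +134.6° + (+84.4°)/2 = +134.6° + 42.2° = +176.8°.
(The naïve average (+134.6 + -141.0)/2 = -3.2° is on the wrong side of the globe.)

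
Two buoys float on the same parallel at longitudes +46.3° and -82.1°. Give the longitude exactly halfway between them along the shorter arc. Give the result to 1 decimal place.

-17.9°

Signed shortest Δλ from +46.3° to -82.1° is -128.4°.
Midpoint longitude = +46.3° + (-128.4°)/2 = +46.3° − 64.2° = -17.9°.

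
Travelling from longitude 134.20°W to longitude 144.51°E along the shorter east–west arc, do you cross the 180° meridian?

Yes

Naïve |144.51 − -134.20| = 278.71° > 180°, so the shorter arc goes the other way round — across 180°.
Signed shortest Δλ = ((144.51 − -134.20 + 180) mod 360) − 180 = -81.29°.
Going west by 81.29° from -134.20° passes through 180° before reaching +144.51°.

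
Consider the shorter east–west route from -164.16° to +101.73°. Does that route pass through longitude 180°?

Yes

Naïve |101.73 − -164.16| = 265.89° > 180°, so the shorter arc goes the other way round — across 180°.
Signed shortest Δλ = ((101.73 − -164.16 + 180) mod 360) − 180 = -94.11°.
Going west by 94.11° from -164.16° passes through 180° before reaching +101.73°.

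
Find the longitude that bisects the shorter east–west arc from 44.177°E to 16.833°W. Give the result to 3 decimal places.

13.672°E

Signed shortest Δλ from +44.177° to -16.833° is -61.010°.
Midpoint longitude = +44.177° + (-61.010°)/2 = +44.177° − 30.505° = +13.672°.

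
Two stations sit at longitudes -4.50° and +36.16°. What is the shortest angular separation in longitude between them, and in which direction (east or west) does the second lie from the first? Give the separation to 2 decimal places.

Raw difference: 36.16 − -4.50 = 40.66°.
Normalise into (−180°, 180°]: 40.66° stays 40.66°.
Positive ⇒ the second point lies to the east; separation 40.66°.

40.66° east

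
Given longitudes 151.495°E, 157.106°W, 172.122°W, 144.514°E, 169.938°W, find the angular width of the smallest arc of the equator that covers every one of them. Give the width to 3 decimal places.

58.380°

Sort the longitudes: -172.122°, -169.938°, -157.106°, +144.514°, +151.495°.
Eastward gaps between consecutive values (wrapping around): 2.184°, 12.832°, 301.620°, 6.981°, 36.383°.
Largest gap = 301.620° ⇒ minimal covering band is its complement: 360° − 301.620° = 58.380°.
Band runs from +144.514° eastward to -157.106°, crossing the antimeridian.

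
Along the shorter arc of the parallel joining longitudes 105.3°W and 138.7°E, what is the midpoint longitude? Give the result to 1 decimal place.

163.3°W

Signed shortest Δλ from -105.3° to +138.7° is -116.0°.
Midpoint longitude = -105.3° + (-116.0°)/2 = -105.3° − 58.0° = -163.3°.
(The naïve average (-105.3 + +138.7)/2 = 16.7° is on the wrong side of the globe.)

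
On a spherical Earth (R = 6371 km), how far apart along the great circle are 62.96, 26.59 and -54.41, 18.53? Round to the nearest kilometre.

Δλ = 18.53 − 26.59 = -8.06°.
Δφ = -54.41 − 62.96 = -117.37°.
a = sin²(Δφ/2) + cos φ₁ · cos φ₂ · sin²(Δλ/2) = 0.731174.
c = 2·atan2(√a, √(1−a)) = 2.05144 rad → d = 6371·c ≈ 13069.71 km.

13070 km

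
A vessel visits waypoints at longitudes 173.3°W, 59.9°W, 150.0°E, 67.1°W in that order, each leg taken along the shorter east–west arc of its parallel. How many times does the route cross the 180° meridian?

Leg 1: -173.3° → -59.9°, shortest Δλ = 113.4° (east) — does not cross 180°.
Leg 2: -59.9° → +150.0°, shortest Δλ = -150.1° (west) — crosses 180°.
Leg 3: +150.0° → -67.1°, shortest Δλ = 142.9° (east) — crosses 180°.
Total crossings: 2.

2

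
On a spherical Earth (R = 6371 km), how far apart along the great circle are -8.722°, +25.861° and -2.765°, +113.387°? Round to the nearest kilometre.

9689 km

Δλ = 113.387 − 25.861 = 87.526°.
Δφ = -2.765 − -8.722 = 5.957°.
a = sin²(Δφ/2) + cos φ₁ · cos φ₂ · sin²(Δλ/2) = 0.475034.
c = 2·atan2(√a, √(1−a)) = 1.52084 rad → d = 6371·c ≈ 9689.29 km.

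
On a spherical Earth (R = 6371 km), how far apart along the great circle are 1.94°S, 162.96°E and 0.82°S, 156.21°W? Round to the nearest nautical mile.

2452 nmi

Δλ = -156.21 − 162.96 = -319.17°; wrapped into (−180°, 180°]: 40.83°.
Δφ = -0.82 − -1.94 = 1.12°.
a = sin²(Δφ/2) + cos φ₁ · cos φ₂ · sin²(Δλ/2) = 0.121687.
c = 2·atan2(√a, √(1−a)) = 0.71266 rad → d = 6371·c ≈ 4540.35 km ≈ 2451.59 nmi.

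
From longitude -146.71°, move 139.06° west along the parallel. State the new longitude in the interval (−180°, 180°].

+74.23°

Start at -146.71°; shift −139.06° → -285.77°.
-285.77° lies outside (−180°, 180°]; add 360° → +74.23°.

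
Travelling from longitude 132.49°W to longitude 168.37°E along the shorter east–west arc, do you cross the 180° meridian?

Yes

Naïve |168.37 − -132.49| = 300.86° > 180°, so the shorter arc goes the other way round — across 180°.
Signed shortest Δλ = ((168.37 − -132.49 + 180) mod 360) − 180 = -59.14°.
Going west by 59.14° from -132.49° passes through 180° before reaching +168.37°.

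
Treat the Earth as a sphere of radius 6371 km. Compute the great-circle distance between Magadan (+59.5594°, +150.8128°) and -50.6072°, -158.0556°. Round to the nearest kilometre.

13085 km

Δλ = -158.0556 − 150.8128 = -308.8684°; wrapped into (−180°, 180°]: 51.1316°.
Δφ = -50.6072 − 59.5594 = -110.1666°.
a = sin²(Δφ/2) + cos φ₁ · cos φ₂ · sin²(Δλ/2) = 0.732256.
c = 2·atan2(√a, √(1−a)) = 2.05388 rad → d = 6371·c ≈ 13085.26 km.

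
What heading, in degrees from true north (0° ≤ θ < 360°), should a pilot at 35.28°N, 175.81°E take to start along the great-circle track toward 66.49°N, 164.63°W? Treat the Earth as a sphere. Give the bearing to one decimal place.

Δλ = -164.63 − 175.81 = -340.44°; wrapped into (−180°, 180°]: 19.56°.
θ = atan2( sin Δλ · cos φ₂ , cos φ₁ · sin φ₂ − sin φ₁ · cos φ₂ · cos Δλ )
  = atan2(0.13355, 0.53147) = 14.106° → normalised to [0°, 360°): 14.106°.

14.1°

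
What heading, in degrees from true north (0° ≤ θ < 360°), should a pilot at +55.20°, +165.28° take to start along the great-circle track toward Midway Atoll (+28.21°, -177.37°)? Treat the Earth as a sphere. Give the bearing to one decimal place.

148.0°

Δλ = -177.37 − 165.28 = -342.65°; wrapped into (−180°, 180°]: 17.35°.
θ = atan2( sin Δλ · cos φ₂ , cos φ₁ · sin φ₂ − sin φ₁ · cos φ₂ · cos Δλ )
  = atan2(0.26279, -0.42091) = 148.022° → normalised to [0°, 360°): 148.022°.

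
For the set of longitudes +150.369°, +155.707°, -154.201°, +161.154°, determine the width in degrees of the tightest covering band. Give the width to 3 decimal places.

55.430°

Sort the longitudes: -154.201°, +150.369°, +155.707°, +161.154°.
Eastward gaps between consecutive values (wrapping around): 304.570°, 5.338°, 5.447°, 44.645°.
Largest gap = 304.570° ⇒ minimal covering band is its complement: 360° − 304.570° = 55.430°.
Band runs from +150.369° eastward to -154.201°, crossing the antimeridian.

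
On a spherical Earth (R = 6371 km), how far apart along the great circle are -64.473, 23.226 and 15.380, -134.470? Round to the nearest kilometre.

Δλ = -134.470 − 23.226 = -157.696°.
Δφ = 15.380 − -64.473 = 79.853°.
a = sin²(Δφ/2) + cos φ₁ · cos φ₂ · sin²(Δλ/2) = 0.811873.
c = 2·atan2(√a, √(1−a)) = 2.24432 rad → d = 6371·c ≈ 14298.58 km.

14299 km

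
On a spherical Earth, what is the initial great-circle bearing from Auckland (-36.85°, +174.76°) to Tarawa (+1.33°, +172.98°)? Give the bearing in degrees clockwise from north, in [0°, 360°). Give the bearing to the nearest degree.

357°

Δλ = 172.98 − 174.76 = -1.78°.
θ = atan2( sin Δλ · cos φ₂ , cos φ₁ · sin φ₂ − sin φ₁ · cos φ₂ · cos Δλ )
  = atan2(-0.03105, 0.61784) = -2.877° → normalised to [0°, 360°): 357.123°.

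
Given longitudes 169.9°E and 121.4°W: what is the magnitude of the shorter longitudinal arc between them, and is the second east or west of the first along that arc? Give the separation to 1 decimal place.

Raw difference: -121.4 − 169.9 = -291.3°.
Normalise into (−180°, 180°]: -291.3° + 360° = 68.7°.
Positive ⇒ the second point lies to the east; separation 68.7°.

68.7° east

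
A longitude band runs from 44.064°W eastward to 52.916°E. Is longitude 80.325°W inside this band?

No

Band width going east from -44.064° to +52.916°: ((52.916 − -44.064) mod 360) = 96.980°.
Offset of -80.325° east of the west edge: ((-80.325 − -44.064) mod 360) = 323.739°.
323.739° > 96.980° ⇒ outside.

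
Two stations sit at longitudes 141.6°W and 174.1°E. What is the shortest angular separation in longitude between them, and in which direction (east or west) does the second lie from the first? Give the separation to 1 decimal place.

44.3° west

Raw difference: 174.1 − -141.6 = 315.7°.
Normalise into (−180°, 180°]: 315.7° − 360° = -44.3°.
Negative ⇒ the second point lies to the west; separation 44.3°.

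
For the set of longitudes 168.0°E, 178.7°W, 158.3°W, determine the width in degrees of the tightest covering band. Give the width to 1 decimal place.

Sort the longitudes: -178.7°, -158.3°, +168.0°.
Eastward gaps between consecutive values (wrapping around): 20.4°, 326.3°, 13.3°.
Largest gap = 326.3° ⇒ minimal covering band is its complement: 360° − 326.3° = 33.7°.
Band runs from +168.0° eastward to -158.3°, crossing the antimeridian.

33.7°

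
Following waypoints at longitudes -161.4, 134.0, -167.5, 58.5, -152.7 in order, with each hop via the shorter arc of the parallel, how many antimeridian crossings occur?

4

Leg 1: -161.4° → +134.0°, shortest Δλ = -64.6° (west) — crosses 180°.
Leg 2: +134.0° → -167.5°, shortest Δλ = 58.5° (east) — crosses 180°.
Leg 3: -167.5° → +58.5°, shortest Δλ = -134.0° (west) — crosses 180°.
Leg 4: +58.5° → -152.7°, shortest Δλ = 148.8° (east) — crosses 180°.
Total crossings: 4.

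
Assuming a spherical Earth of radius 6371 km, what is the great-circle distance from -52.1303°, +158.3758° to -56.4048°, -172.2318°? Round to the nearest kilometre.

1951 km

Δλ = -172.2318 − 158.3758 = -330.6076°; wrapped into (−180°, 180°]: 29.3924°.
Δφ = -56.4048 − -52.1303 = -4.2745°.
a = sin²(Δφ/2) + cos φ₁ · cos φ₂ · sin²(Δλ/2) = 0.023252.
c = 2·atan2(√a, √(1−a)) = 0.30617 rad → d = 6371·c ≈ 1950.58 km.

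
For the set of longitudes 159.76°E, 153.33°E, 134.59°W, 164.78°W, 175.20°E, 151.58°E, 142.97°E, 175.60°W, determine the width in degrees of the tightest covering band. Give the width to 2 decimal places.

Sort the longitudes: -175.60°, -164.78°, -134.59°, +142.97°, +151.58°, +153.33°, +159.76°, +175.20°.
Eastward gaps between consecutive values (wrapping around): 10.82°, 30.19°, 277.56°, 8.61°, 1.75°, 6.43°, 15.44°, 9.20°.
Largest gap = 277.56° ⇒ minimal covering band is its complement: 360° − 277.56° = 82.44°.
Band runs from +142.97° eastward to -134.59°, crossing the antimeridian.

82.44°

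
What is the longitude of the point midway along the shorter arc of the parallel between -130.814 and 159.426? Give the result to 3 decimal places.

Signed shortest Δλ from -130.814° to +159.426° is -69.760°.
Midpoint longitude = -130.814° + (-69.760°)/2 = -130.814° − 34.880° = -165.694°.
(The naïve average (-130.814 + +159.426)/2 = 14.306° is on the wrong side of the globe.)

-165.694°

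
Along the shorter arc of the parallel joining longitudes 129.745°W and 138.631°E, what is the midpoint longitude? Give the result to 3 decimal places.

175.557°W

Signed shortest Δλ from -129.745° to +138.631° is -91.624°.
Midpoint longitude = -129.745° + (-91.624°)/2 = -129.745° − 45.812° = -175.557°.
(The naïve average (-129.745 + +138.631)/2 = 4.443° is on the wrong side of the globe.)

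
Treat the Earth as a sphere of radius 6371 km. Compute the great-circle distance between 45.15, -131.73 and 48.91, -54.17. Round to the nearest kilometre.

Δλ = -54.17 − -131.73 = 77.56°.
Δφ = 48.91 − 45.15 = 3.76°.
a = sin²(Δφ/2) + cos φ₁ · cos φ₂ · sin²(Δλ/2) = 0.182912.
c = 2·atan2(√a, √(1−a)) = 0.88386 rad → d = 6371·c ≈ 5631.04 km.

5631 km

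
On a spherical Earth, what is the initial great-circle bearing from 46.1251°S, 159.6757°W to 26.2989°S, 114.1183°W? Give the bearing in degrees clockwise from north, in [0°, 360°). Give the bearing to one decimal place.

77.2°

Δλ = -114.1183 − -159.6757 = 45.5574°.
θ = atan2( sin Δλ · cos φ₂ , cos φ₁ · sin φ₂ − sin φ₁ · cos φ₂ · cos Δλ )
  = atan2(0.64005, 0.14542) = 77.200° → normalised to [0°, 360°): 77.200°.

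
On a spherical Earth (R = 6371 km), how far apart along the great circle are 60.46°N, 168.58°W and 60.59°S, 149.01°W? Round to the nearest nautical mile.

7324 nmi

Δλ = -149.01 − -168.58 = 19.57°.
Δφ = -60.59 − 60.46 = -121.05°.
a = sin²(Δφ/2) + cos φ₁ · cos φ₂ · sin²(Δλ/2) = 0.764886.
c = 2·atan2(√a, √(1−a)) = 2.12913 rad → d = 6371·c ≈ 13564.67 km ≈ 7324.34 nmi.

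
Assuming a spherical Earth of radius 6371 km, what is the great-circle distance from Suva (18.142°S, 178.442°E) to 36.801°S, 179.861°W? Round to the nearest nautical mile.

Δλ = -179.861 − 178.442 = -358.303°; wrapped into (−180°, 180°]: 1.697°.
Δφ = -36.801 − -18.142 = -18.659°.
a = sin²(Δφ/2) + cos φ₁ · cos φ₂ · sin²(Δλ/2) = 0.026447.
c = 2·atan2(√a, √(1−a)) = 0.32670 rad → d = 6371·c ≈ 2081.42 km ≈ 1123.88 nmi.

1124 nmi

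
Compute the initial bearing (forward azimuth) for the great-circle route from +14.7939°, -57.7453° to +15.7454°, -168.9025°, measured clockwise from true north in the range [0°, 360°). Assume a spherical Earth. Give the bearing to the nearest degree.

Δλ = -168.9025 − -57.7453 = -111.1572°.
θ = atan2( sin Δλ · cos φ₂ , cos φ₁ · sin φ₂ − sin φ₁ · cos φ₂ · cos Δλ )
  = atan2(-0.89760, 0.35107) = -68.639° → normalised to [0°, 360°): 291.361°.

291°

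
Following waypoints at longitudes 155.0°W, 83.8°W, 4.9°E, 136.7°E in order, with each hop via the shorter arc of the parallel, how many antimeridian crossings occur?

0

Leg 1: -155.0° → -83.8°, shortest Δλ = 71.2° (east) — does not cross 180°.
Leg 2: -83.8° → +4.9°, shortest Δλ = 88.7° (east) — does not cross 180°.
Leg 3: +4.9° → +136.7°, shortest Δλ = 131.8° (east) — does not cross 180°.
Total crossings: 0.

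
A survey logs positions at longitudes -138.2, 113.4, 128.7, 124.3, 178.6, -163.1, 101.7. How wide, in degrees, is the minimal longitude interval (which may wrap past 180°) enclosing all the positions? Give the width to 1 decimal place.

Sort the longitudes: -163.1°, -138.2°, +101.7°, +113.4°, +124.3°, +128.7°, +178.6°.
Eastward gaps between consecutive values (wrapping around): 24.9°, 239.9°, 11.7°, 10.9°, 4.4°, 49.9°, 18.3°.
Largest gap = 239.9° ⇒ minimal covering band is its complement: 360° − 239.9° = 120.1°.
Band runs from +101.7° eastward to -138.2°, crossing the antimeridian.

120.1°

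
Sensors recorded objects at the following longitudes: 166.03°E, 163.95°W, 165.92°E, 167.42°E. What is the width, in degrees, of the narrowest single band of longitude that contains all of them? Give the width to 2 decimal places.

Sort the longitudes: -163.95°, +165.92°, +166.03°, +167.42°.
Eastward gaps between consecutive values (wrapping around): 329.87°, 0.11°, 1.39°, 28.63°.
Largest gap = 329.87° ⇒ minimal covering band is its complement: 360° − 329.87° = 30.13°.
Band runs from +165.92° eastward to -163.95°, crossing the antimeridian.

30.13°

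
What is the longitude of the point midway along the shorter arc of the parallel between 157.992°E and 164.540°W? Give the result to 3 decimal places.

Signed shortest Δλ from +157.992° to -164.540° is +37.468°.
Midpoint longitude = +157.992° + (+37.468°)/2 = +157.992° + 18.734° = +176.726°.
(The naïve average (+157.992 + -164.540)/2 = -3.274° is on the wrong side of the globe.)

176.726°E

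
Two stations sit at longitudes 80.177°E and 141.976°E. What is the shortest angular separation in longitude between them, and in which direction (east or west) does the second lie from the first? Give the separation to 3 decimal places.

Raw difference: 141.976 − 80.177 = 61.799°.
Normalise into (−180°, 180°]: 61.799° stays 61.799°.
Positive ⇒ the second point lies to the east; separation 61.799°.

61.799° east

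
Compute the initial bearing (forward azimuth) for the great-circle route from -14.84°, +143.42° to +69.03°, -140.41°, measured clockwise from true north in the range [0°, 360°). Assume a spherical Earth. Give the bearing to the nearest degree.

21°

Δλ = -140.41 − 143.42 = -283.83°; wrapped into (−180°, 180°]: 76.17°.
θ = atan2( sin Δλ · cos φ₂ , cos φ₁ · sin φ₂ − sin φ₁ · cos φ₂ · cos Δλ )
  = atan2(0.34750, 0.92453) = 20.600° → normalised to [0°, 360°): 20.600°.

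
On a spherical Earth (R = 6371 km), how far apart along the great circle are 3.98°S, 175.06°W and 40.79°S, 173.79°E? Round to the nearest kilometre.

Δλ = 173.79 − -175.06 = 348.85°; wrapped into (−180°, 180°]: -11.15°.
Δφ = -40.79 − -3.98 = -36.81°.
a = sin²(Δφ/2) + cos φ₁ · cos φ₂ · sin²(Δλ/2) = 0.106815.
c = 2·atan2(√a, √(1−a)) = 0.66589 rad → d = 6371·c ≈ 4242.35 km.

4242 km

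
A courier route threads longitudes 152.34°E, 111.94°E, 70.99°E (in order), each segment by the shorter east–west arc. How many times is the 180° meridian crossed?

0

Leg 1: +152.34° → +111.94°, shortest Δλ = -40.4° (west) — does not cross 180°.
Leg 2: +111.94° → +70.99°, shortest Δλ = -40.95° (west) — does not cross 180°.
Total crossings: 0.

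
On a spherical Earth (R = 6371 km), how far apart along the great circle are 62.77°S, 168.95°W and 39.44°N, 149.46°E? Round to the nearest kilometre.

11953 km

Δλ = 149.46 − -168.95 = 318.41°; wrapped into (−180°, 180°]: -41.59°.
Δφ = 39.44 − -62.77 = 102.21°.
a = sin²(Δφ/2) + cos φ₁ · cos φ₂ · sin²(Δλ/2) = 0.650288.
c = 2·atan2(√a, √(1−a)) = 1.87609 rad → d = 6371·c ≈ 11952.58 km.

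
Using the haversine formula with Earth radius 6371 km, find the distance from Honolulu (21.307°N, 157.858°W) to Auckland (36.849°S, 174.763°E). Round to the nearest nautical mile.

3821 nmi

Δλ = 174.763 − -157.858 = 332.621°; wrapped into (−180°, 180°]: -27.379°.
Δφ = -36.849 − 21.307 = -58.156°.
a = sin²(Δφ/2) + cos φ₁ · cos φ₂ · sin²(Δλ/2) = 0.277951.
c = 2·atan2(√a, √(1−a)) = 1.11063 rad → d = 6371·c ≈ 7075.82 km ≈ 3820.64 nmi.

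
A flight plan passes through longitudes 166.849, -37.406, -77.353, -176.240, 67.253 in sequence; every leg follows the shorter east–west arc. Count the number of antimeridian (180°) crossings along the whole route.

2

Leg 1: +166.849° → -37.406°, shortest Δλ = 155.745° (east) — crosses 180°.
Leg 2: -37.406° → -77.353°, shortest Δλ = -39.947° (west) — does not cross 180°.
Leg 3: -77.353° → -176.240°, shortest Δλ = -98.887° (west) — does not cross 180°.
Leg 4: -176.240° → +67.253°, shortest Δλ = -116.507° (west) — crosses 180°.
Total crossings: 2.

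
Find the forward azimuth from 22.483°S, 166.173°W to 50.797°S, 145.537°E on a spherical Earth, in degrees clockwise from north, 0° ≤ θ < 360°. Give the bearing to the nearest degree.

Δλ = 145.537 − -166.173 = 311.710°; wrapped into (−180°, 180°]: -48.290°.
θ = atan2( sin Δλ · cos φ₂ , cos φ₁ · sin φ₂ − sin φ₁ · cos φ₂ · cos Δλ )
  = atan2(-0.47185, -0.55519) = -139.639° → normalised to [0°, 360°): 220.361°.

220°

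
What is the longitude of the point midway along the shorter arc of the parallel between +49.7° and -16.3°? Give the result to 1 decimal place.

+16.7°

Signed shortest Δλ from +49.7° to -16.3° is -66.0°.
Midpoint longitude = +49.7° + (-66.0°)/2 = +49.7° − 33.0° = +16.7°.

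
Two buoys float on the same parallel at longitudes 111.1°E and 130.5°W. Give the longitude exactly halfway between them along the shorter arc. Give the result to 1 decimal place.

170.3°E

Signed shortest Δλ from +111.1° to -130.5° is +118.4°.
Midpoint longitude = +111.1° + (+118.4°)/2 = +111.1° + 59.2° = +170.3°.
(The naïve average (+111.1 + -130.5)/2 = -9.7° is on the wrong side of the globe.)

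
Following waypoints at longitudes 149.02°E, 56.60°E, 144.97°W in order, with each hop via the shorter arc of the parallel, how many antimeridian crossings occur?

Leg 1: +149.02° → +56.60°, shortest Δλ = -92.42° (west) — does not cross 180°.
Leg 2: +56.60° → -144.97°, shortest Δλ = 158.43° (east) — crosses 180°.
Total crossings: 1.

1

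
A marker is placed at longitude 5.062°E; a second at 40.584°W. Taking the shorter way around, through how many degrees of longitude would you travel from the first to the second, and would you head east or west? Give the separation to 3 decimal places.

Raw difference: -40.584 − 5.062 = -45.646°.
Normalise into (−180°, 180°]: -45.646° stays -45.646°.
Negative ⇒ the second point lies to the west; separation 45.646°.

45.646° west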